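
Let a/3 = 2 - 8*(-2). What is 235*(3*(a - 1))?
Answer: 37365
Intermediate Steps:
a = 54 (a = 3*(2 - 8*(-2)) = 3*(2 - 2*(-8)) = 3*(2 + 16) = 3*18 = 54)
235*(3*(a - 1)) = 235*(3*(54 - 1)) = 235*(3*53) = 235*159 = 37365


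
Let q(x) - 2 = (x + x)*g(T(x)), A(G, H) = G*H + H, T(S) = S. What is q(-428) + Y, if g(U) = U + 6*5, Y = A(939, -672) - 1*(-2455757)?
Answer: 2164767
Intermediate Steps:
A(G, H) = H + G*H
Y = 1824077 (Y = -672*(1 + 939) - 1*(-2455757) = -672*940 + 2455757 = -631680 + 2455757 = 1824077)
g(U) = 30 + U (g(U) = U + 30 = 30 + U)
q(x) = 2 + 2*x*(30 + x) (q(x) = 2 + (x + x)*(30 + x) = 2 + (2*x)*(30 + x) = 2 + 2*x*(30 + x))
q(-428) + Y = (2 + 2*(-428)*(30 - 428)) + 1824077 = (2 + 2*(-428)*(-398)) + 1824077 = (2 + 340688) + 1824077 = 340690 + 1824077 = 2164767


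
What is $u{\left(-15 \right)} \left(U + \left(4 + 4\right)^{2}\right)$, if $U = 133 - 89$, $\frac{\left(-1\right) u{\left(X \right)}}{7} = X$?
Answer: $11340$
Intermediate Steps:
$u{\left(X \right)} = - 7 X$
$U = 44$ ($U = 133 - 89 = 44$)
$u{\left(-15 \right)} \left(U + \left(4 + 4\right)^{2}\right) = \left(-7\right) \left(-15\right) \left(44 + \left(4 + 4\right)^{2}\right) = 105 \left(44 + 8^{2}\right) = 105 \left(44 + 64\right) = 105 \cdot 108 = 11340$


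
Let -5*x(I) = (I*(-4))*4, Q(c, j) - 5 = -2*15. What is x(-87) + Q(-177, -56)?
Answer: -1517/5 ≈ -303.40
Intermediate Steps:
Q(c, j) = -25 (Q(c, j) = 5 - 2*15 = 5 - 30 = -25)
x(I) = 16*I/5 (x(I) = -I*(-4)*4/5 = -(-4*I)*4/5 = -(-16)*I/5 = 16*I/5)
x(-87) + Q(-177, -56) = (16/5)*(-87) - 25 = -1392/5 - 25 = -1517/5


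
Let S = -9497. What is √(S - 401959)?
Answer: 8*I*√6429 ≈ 641.45*I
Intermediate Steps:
√(S - 401959) = √(-9497 - 401959) = √(-411456) = 8*I*√6429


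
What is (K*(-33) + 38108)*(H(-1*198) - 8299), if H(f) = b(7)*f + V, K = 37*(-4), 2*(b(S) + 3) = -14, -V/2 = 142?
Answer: -283876176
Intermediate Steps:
V = -284 (V = -2*142 = -284)
b(S) = -10 (b(S) = -3 + (½)*(-14) = -3 - 7 = -10)
K = -148
H(f) = -284 - 10*f (H(f) = -10*f - 284 = -284 - 10*f)
(K*(-33) + 38108)*(H(-1*198) - 8299) = (-148*(-33) + 38108)*((-284 - (-10)*198) - 8299) = (4884 + 38108)*((-284 - 10*(-198)) - 8299) = 42992*((-284 + 1980) - 8299) = 42992*(1696 - 8299) = 42992*(-6603) = -283876176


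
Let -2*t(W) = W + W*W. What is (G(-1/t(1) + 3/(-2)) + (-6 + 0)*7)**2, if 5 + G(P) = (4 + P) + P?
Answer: 1936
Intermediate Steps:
t(W) = -W/2 - W**2/2 (t(W) = -(W + W*W)/2 = -(W + W**2)/2 = -W/2 - W**2/2)
G(P) = -1 + 2*P (G(P) = -5 + ((4 + P) + P) = -5 + (4 + 2*P) = -1 + 2*P)
(G(-1/t(1) + 3/(-2)) + (-6 + 0)*7)**2 = ((-1 + 2*(-1/((-1/2*1*(1 + 1))) + 3/(-2))) + (-6 + 0)*7)**2 = ((-1 + 2*(-1/((-1/2*1*2)) + 3*(-1/2))) - 6*7)**2 = ((-1 + 2*(-1/(-1) - 3/2)) - 42)**2 = ((-1 + 2*(-1*(-1) - 3/2)) - 42)**2 = ((-1 + 2*(1 - 3/2)) - 42)**2 = ((-1 + 2*(-1/2)) - 42)**2 = ((-1 - 1) - 42)**2 = (-2 - 42)**2 = (-44)**2 = 1936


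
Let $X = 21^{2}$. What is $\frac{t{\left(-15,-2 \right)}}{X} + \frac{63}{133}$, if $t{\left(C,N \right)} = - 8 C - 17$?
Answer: $\frac{5926}{8379} \approx 0.70724$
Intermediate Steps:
$X = 441$
$t{\left(C,N \right)} = -17 - 8 C$
$\frac{t{\left(-15,-2 \right)}}{X} + \frac{63}{133} = \frac{-17 - -120}{441} + \frac{63}{133} = \left(-17 + 120\right) \frac{1}{441} + 63 \cdot \frac{1}{133} = 103 \cdot \frac{1}{441} + \frac{9}{19} = \frac{103}{441} + \frac{9}{19} = \frac{5926}{8379}$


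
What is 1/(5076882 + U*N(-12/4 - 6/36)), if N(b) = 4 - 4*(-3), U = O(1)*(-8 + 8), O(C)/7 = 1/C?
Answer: 1/5076882 ≈ 1.9697e-7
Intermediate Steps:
O(C) = 7/C
U = 0 (U = (7/1)*(-8 + 8) = (7*1)*0 = 7*0 = 0)
N(b) = 16 (N(b) = 4 + 12 = 16)
1/(5076882 + U*N(-12/4 - 6/36)) = 1/(5076882 + 0*16) = 1/(5076882 + 0) = 1/5076882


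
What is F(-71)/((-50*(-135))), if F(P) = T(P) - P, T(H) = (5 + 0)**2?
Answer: 16/1125 ≈ 0.014222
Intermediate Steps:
T(H) = 25 (T(H) = 5**2 = 25)
F(P) = 25 - P
F(-71)/((-50*(-135))) = (25 - 1*(-71))/((-50*(-135))) = (25 + 71)/6750 = 96*(1/6750) = 16/1125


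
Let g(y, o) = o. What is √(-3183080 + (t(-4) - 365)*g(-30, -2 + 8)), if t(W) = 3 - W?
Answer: 2*I*√796307 ≈ 1784.7*I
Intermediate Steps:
√(-3183080 + (t(-4) - 365)*g(-30, -2 + 8)) = √(-3183080 + ((3 - 1*(-4)) - 365)*(-2 + 8)) = √(-3183080 + ((3 + 4) - 365)*6) = √(-3183080 + (7 - 365)*6) = √(-3183080 - 358*6) = √(-3183080 - 2148) = √(-3185228) = 2*I*√796307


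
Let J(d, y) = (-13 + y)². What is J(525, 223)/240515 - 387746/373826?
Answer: -7677300259/8991076039 ≈ -0.85388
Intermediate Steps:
J(525, 223)/240515 - 387746/373826 = (-13 + 223)²/240515 - 387746/373826 = 210²*(1/240515) - 387746*1/373826 = 44100*(1/240515) - 193873/186913 = 8820/48103 - 193873/186913 = -7677300259/8991076039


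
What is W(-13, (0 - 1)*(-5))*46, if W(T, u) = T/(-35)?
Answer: 598/35 ≈ 17.086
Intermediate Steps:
W(T, u) = -T/35 (W(T, u) = T*(-1/35) = -T/35)
W(-13, (0 - 1)*(-5))*46 = -1/35*(-13)*46 = (13/35)*46 = 598/35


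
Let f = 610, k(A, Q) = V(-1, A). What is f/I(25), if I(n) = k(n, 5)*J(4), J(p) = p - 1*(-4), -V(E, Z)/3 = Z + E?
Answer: -305/288 ≈ -1.0590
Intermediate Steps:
V(E, Z) = -3*E - 3*Z (V(E, Z) = -3*(Z + E) = -3*(E + Z) = -3*E - 3*Z)
k(A, Q) = 3 - 3*A (k(A, Q) = -3*(-1) - 3*A = 3 - 3*A)
J(p) = 4 + p (J(p) = p + 4 = 4 + p)
I(n) = 24 - 24*n (I(n) = (3 - 3*n)*(4 + 4) = (3 - 3*n)*8 = 24 - 24*n)
f/I(25) = 610/(24 - 24*25) = 610/(24 - 600) = 610/(-576) = 610*(-1/576) = -305/288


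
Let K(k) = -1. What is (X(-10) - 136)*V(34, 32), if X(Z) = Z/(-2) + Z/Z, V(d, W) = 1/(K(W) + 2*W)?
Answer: -130/63 ≈ -2.0635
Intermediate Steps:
V(d, W) = 1/(-1 + 2*W)
X(Z) = 1 - Z/2 (X(Z) = Z*(-½) + 1 = -Z/2 + 1 = 1 - Z/2)
(X(-10) - 136)*V(34, 32) = ((1 - ½*(-10)) - 136)/(-1 + 2*32) = ((1 + 5) - 136)/(-1 + 64) = (6 - 136)/63 = -130*1/63 = -130/63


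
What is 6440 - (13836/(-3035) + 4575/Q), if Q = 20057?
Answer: 392285711327/60872995 ≈ 6444.3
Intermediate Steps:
6440 - (13836/(-3035) + 4575/Q) = 6440 - (13836/(-3035) + 4575/20057) = 6440 - (13836*(-1/3035) + 4575*(1/20057)) = 6440 - (-13836/3035 + 4575/20057) = 6440 - 1*(-263623527/60872995) = 6440 + 263623527/60872995 = 392285711327/60872995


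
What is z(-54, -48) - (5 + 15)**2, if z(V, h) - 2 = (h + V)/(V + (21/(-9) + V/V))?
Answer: -32881/83 ≈ -396.16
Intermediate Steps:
z(V, h) = 2 + (V + h)/(-4/3 + V) (z(V, h) = 2 + (h + V)/(V + (21/(-9) + V/V)) = 2 + (V + h)/(V + (21*(-1/9) + 1)) = 2 + (V + h)/(V + (-7/3 + 1)) = 2 + (V + h)/(V - 4/3) = 2 + (V + h)/(-4/3 + V))
z(-54, -48) - (5 + 15)**2 = (-8 + 3*(-48) + 9*(-54))/(-4 + 3*(-54)) - (5 + 15)**2 = (-8 - 144 - 486)/(-4 - 162) - 1*20**2 = -638/(-166) - 1*400 = -1/166*(-638) - 400 = 319/83 - 400 = -32881/83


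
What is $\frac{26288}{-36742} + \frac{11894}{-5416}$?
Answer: $- \frac{144846289}{49748668} \approx -2.9116$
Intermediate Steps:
$\frac{26288}{-36742} + \frac{11894}{-5416} = 26288 \left(- \frac{1}{36742}\right) + 11894 \left(- \frac{1}{5416}\right) = - \frac{13144}{18371} - \frac{5947}{2708} = - \frac{144846289}{49748668}$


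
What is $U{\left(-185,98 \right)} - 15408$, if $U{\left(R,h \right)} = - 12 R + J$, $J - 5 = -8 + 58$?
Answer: $-13133$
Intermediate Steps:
$J = 55$ ($J = 5 + \left(-8 + 58\right) = 5 + 50 = 55$)
$U{\left(R,h \right)} = 55 - 12 R$ ($U{\left(R,h \right)} = - 12 R + 55 = 55 - 12 R$)
$U{\left(-185,98 \right)} - 15408 = \left(55 - -2220\right) - 15408 = \left(55 + 2220\right) - 15408 = 2275 - 15408 = -13133$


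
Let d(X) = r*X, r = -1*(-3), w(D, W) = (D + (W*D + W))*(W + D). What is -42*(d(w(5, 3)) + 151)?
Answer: -29526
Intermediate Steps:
w(D, W) = (D + W)*(D + W + D*W) (w(D, W) = (D + (D*W + W))*(D + W) = (D + (W + D*W))*(D + W) = (D + W + D*W)*(D + W) = (D + W)*(D + W + D*W))
r = 3
d(X) = 3*X
-42*(d(w(5, 3)) + 151) = -42*(3*(5**2 + 3**2 + 5*3**2 + 3*5**2 + 2*5*3) + 151) = -42*(3*(25 + 9 + 5*9 + 3*25 + 30) + 151) = -42*(3*(25 + 9 + 45 + 75 + 30) + 151) = -42*(3*184 + 151) = -42*(552 + 151) = -42*703 = -29526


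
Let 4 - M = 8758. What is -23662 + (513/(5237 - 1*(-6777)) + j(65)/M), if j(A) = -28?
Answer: -1244270434439/52585278 ≈ -23662.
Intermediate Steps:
M = -8754 (M = 4 - 1*8758 = 4 - 8758 = -8754)
-23662 + (513/(5237 - 1*(-6777)) + j(65)/M) = -23662 + (513/(5237 - 1*(-6777)) - 28/(-8754)) = -23662 + (513/(5237 + 6777) - 28*(-1/8754)) = -23662 + (513/12014 + 14/4377) = -23662 + 2413597/52585278 = -1244270434439/52585278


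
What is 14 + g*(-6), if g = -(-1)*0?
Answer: 14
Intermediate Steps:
g = 0 (g = -1*0 = 0)
14 + g*(-6) = 14 + 0*(-6) = 14 + 0 = 14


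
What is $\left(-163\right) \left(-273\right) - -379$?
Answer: $44878$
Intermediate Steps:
$\left(-163\right) \left(-273\right) - -379 = 44499 + 379 = 44878$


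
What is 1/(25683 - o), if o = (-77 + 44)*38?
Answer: 1/26937 ≈ 3.7124e-5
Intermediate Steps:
o = -1254 (o = -33*38 = -1254)
1/(25683 - o) = 1/(25683 - 1*(-1254)) = 1/(25683 + 1254) = 1/26937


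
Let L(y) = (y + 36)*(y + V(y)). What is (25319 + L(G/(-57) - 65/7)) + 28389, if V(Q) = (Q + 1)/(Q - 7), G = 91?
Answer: 60712154660494/1135899135 ≈ 53449.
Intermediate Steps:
V(Q) = (1 + Q)/(-7 + Q)
L(y) = (36 + y)*(y + (1 + y)/(-7 + y)) (L(y) = (y + 36)*(y + (1 + y)/(-7 + y)) = (36 + y)*(y + (1 + y)/(-7 + y)))
(25319 + L(G/(-57) - 65/7)) + 28389 = (25319 + (36 + (91/(-57) - 65/7)³ - 215*(91/(-57) - 65/7) + 30*(91/(-57) - 65/7)²)/(-7 + (91/(-57) - 65/7))) + 28389 = (25319 + (36 + (91*(-1/57) - 65*⅐)³ - 215*(91*(-1/57) - 65*⅐) + 30*(91*(-1/57) - 65*⅐)²)/(-7 + (91*(-1/57) - 65*⅐))) + 28389 = (25319 + (36 + (-91/57 - 65/7)³ - 215*(-91/57 - 65/7) + 30*(-91/57 - 65/7)²)/(-7 + (-91/57 - 65/7))) + 28389 = (25319 + (36 + (-4342/399)³ - 215*(-4342/399) + 30*(-4342/399)²)/(-7 - 4342/399)) + 28389 = (25319 + (36 - 81859569688/63521199 + 933530/399 + 30*(18852964/159201))/(-7135/399)) + 28389 = (25319 - 399*(36 - 81859569688/63521199 + 933530/399 + 188529640/53067)/7135) + 28389 = (25319 - 399/7135*294716082086/63521199) + 28389 = (25319 - 294716082086/1135899135) + 28389 = 28465114116979/1135899135 + 28389 = 60712154660494/1135899135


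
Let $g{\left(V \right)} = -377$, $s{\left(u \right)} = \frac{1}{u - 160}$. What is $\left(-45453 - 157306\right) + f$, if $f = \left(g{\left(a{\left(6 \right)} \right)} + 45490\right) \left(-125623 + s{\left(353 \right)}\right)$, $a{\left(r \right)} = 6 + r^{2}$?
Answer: $- \frac{1093814554381}{193} \approx -5.6674 \cdot 10^{9}$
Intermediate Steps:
$s{\left(u \right)} = \frac{1}{-160 + u}$
$f = - \frac{1093775421894}{193}$ ($f = \left(-377 + 45490\right) \left(-125623 + \frac{1}{-160 + 353}\right) = 45113 \left(-125623 + \frac{1}{193}\right) = 45113 \left(- \frac{24245238}{193}\right) = - \frac{1093775421894}{193} \approx -5.6672 \cdot 10^{9}$)
$\left(-45453 - 157306\right) + f = \left(-45453 - 157306\right) - \frac{1093775421894}{193} = -202759 - \frac{1093775421894}{193} = - \frac{1093814554381}{193}$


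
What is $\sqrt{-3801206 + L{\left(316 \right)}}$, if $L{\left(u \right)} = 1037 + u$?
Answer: $i \sqrt{3799853} \approx 1949.3 i$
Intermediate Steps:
$\sqrt{-3801206 + L{\left(316 \right)}} = \sqrt{-3801206 + \left(1037 + 316\right)} = \sqrt{-3801206 + 1353} = \sqrt{-3799853} = i \sqrt{3799853}$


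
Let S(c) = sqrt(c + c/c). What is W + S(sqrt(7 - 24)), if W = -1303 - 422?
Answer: -1725 + sqrt(1 + I*sqrt(17)) ≈ -1723.4 + 1.2733*I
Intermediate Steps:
S(c) = sqrt(1 + c) (S(c) = sqrt(c + 1) = sqrt(1 + c))
W = -1725
W + S(sqrt(7 - 24)) = -1725 + sqrt(1 + sqrt(7 - 24)) = -1725 + sqrt(1 + sqrt(-17)) = -1725 + sqrt(1 + I*sqrt(17))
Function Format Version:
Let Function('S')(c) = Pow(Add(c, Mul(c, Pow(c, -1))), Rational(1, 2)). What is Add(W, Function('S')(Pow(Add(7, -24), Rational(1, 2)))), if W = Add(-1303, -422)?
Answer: Add(-1725, Pow(Add(1, Mul(I, Pow(17, Rational(1, 2)))), Rational(1, 2))) ≈ Add(-1723.4, Mul(1.2733, I))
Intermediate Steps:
Function('S')(c) = Pow(Add(1, c), Rational(1, 2)) (Function('S')(c) = Pow(Add(c, 1), Rational(1, 2)) = Pow(Add(1, c), Rational(1, 2)))
W = -1725
Add(W, Function('S')(Pow(Add(7, -24), Rational(1, 2)))) = Add(-1725, Pow(Add(1, Pow(Add(7, -24), Rational(1, 2))), Rational(1, 2))) = Add(-1725, Pow(Add(1, Pow(-17, Rational(1, 2))), Rational(1, 2))) = Add(-1725, Pow(Add(1, Mul(I, Pow(17, Rational(1, 2)))), Rational(1, 2)))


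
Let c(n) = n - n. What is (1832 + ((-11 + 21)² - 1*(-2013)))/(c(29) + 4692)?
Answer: 1315/1564 ≈ 0.84079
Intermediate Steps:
c(n) = 0
(1832 + ((-11 + 21)² - 1*(-2013)))/(c(29) + 4692) = (1832 + ((-11 + 21)² - 1*(-2013)))/(0 + 4692) = (1832 + (10² + 2013))/4692 = (1832 + (100 + 2013))*(1/4692) = (1832 + 2113)*(1/4692) = 3945*(1/4692) = 1315/1564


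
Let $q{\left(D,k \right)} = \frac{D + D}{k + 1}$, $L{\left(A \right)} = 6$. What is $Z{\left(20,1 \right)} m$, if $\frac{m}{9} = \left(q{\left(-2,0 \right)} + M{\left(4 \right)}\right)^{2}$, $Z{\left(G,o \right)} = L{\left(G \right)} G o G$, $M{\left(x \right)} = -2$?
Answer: $777600$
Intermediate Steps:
$q{\left(D,k \right)} = \frac{2 D}{1 + k}$
$Z{\left(G,o \right)} = 6 o G^{2}$ ($Z{\left(G,o \right)} = 6 G o G = 6 o G^{2}$)
$m = 324$ ($m = 9 \left(2 \left(-2\right) \frac{1}{1 + 0} - 2\right)^{2} = 9 \left(2 \left(-2\right) 1^{-1} - 2\right)^{2} = 9 \left(2 \left(-2\right) 1 - 2\right)^{2} = 9 \left(-4 - 2\right)^{2} = 9 \left(-6\right)^{2} = 9 \cdot 36 = 324$)
$Z{\left(20,1 \right)} m = 6 \cdot 1 \cdot 20^{2} \cdot 324 = 6 \cdot 1 \cdot 400 \cdot 324 = 2400 \cdot 324 = 777600$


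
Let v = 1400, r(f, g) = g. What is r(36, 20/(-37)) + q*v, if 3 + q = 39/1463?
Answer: -32194180/7733 ≈ -4163.2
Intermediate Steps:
q = -4350/1463 (q = -3 + 39/1463 = -4350/1463 ≈ -2.9733)
r(36, 20/(-37)) + q*v = 20/(-37) - 4350/1463*1400 = 20*(-1/37) - 870000/209 = -20/37 - 870000/209 = -32194180/7733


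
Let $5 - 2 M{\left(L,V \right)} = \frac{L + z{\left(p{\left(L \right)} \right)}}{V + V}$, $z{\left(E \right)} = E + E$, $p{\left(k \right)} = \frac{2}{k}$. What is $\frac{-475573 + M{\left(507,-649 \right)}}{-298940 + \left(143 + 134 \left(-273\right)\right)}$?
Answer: $\frac{625932319073}{441416449188} \approx 1.418$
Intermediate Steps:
$z{\left(E \right)} = 2 E$
$M{\left(L,V \right)} = \frac{5}{2} - \frac{L + \frac{4}{L}}{4 V}$ ($M{\left(L,V \right)} = \frac{5}{2} - \frac{\left(L + 2 \frac{2}{L}\right) \frac{1}{V + V}}{2} = \frac{5}{2} - \frac{\left(L + \frac{4}{L}\right) \frac{1}{2 V}}{2} = \frac{5}{2} - \frac{\frac{1}{2} \frac{1}{V} \left(L + \frac{4}{L}\right)}{2} = \frac{5}{2} - \frac{L + \frac{4}{L}}{4 V}$)
$\frac{-475573 + M{\left(507,-649 \right)}}{-298940 + \left(143 + 134 \left(-273\right)\right)} = \frac{-475573 - \left(- \frac{5}{2} - \frac{507}{2596} + \frac{1}{507 \left(-649\right)}\right)}{-298940 + \left(143 + 134 \left(-273\right)\right)} = \frac{-475573 - \left(- \frac{5}{2} - \frac{257053}{1316172}\right)}{-298940 + \left(143 - 36582\right)} = \frac{-475573 + \left(\frac{5}{2} + \frac{1}{329043} + \frac{507}{2596}\right)}{-298940 - 36439} = \frac{-475573 + \frac{3547483}{1316172}}{-335379} = \left(- \frac{625932319073}{1316172}\right) \left(- \frac{1}{335379}\right) = \frac{625932319073}{441416449188}$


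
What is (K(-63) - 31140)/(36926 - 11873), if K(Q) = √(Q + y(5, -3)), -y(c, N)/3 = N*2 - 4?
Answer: -10380/8351 + I*√33/25053 ≈ -1.243 + 0.0002293*I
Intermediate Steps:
y(c, N) = 12 - 6*N (y(c, N) = -3*(N*2 - 4) = -3*(2*N - 4) = -3*(-4 + 2*N) = 12 - 6*N)
K(Q) = √(30 + Q) (K(Q) = √(Q + (12 - 6*(-3))) = √(Q + (12 + 18)) = √(Q + 30) = √(30 + Q))
(K(-63) - 31140)/(36926 - 11873) = (√(30 - 63) - 31140)/(36926 - 11873) = (√(-33) - 31140)/25053 = (I*√33 - 31140)*(1/25053) = (-31140 + I*√33)*(1/25053) = -10380/8351 + I*√33/25053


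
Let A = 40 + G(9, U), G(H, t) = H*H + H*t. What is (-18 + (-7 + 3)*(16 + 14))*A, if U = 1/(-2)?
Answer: -16077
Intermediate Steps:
U = -1/2 ≈ -0.50000
G(H, t) = H**2 + H*t
A = 233/2 (A = 40 + 9*(9 - 1/2) = 40 + 9*(17/2) = 40 + 153/2 = 233/2 ≈ 116.50)
(-18 + (-7 + 3)*(16 + 14))*A = (-18 + (-7 + 3)*(16 + 14))*(233/2) = (-18 - 4*30)*(233/2) = (-18 - 120)*(233/2) = -138*233/2 = -16077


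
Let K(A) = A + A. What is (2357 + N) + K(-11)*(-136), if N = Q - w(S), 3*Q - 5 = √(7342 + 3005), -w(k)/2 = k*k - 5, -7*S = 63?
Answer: 16508/3 + √10347/3 ≈ 5536.6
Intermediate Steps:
S = -9 (S = -⅐*63 = -9)
w(k) = 10 - 2*k² (w(k) = -2*(k*k - 5) = -2*(k² - 5) = -2*(-5 + k²) = 10 - 2*k²)
Q = 5/3 + √10347/3 (Q = 5/3 + √(7342 + 3005)/3 = 5/3 + √10347/3 ≈ 35.573)
N = 461/3 + √10347/3 (N = (5/3 + √10347/3) - (10 - 2*(-9)²) = (5/3 + √10347/3) - (10 - 2*81) = (5/3 + √10347/3) - (10 - 162) = (5/3 + √10347/3) - 1*(-152) = (5/3 + √10347/3) + 152 = 461/3 + √10347/3 ≈ 187.57)
K(A) = 2*A
(2357 + N) + K(-11)*(-136) = (2357 + (461/3 + √10347/3)) + (2*(-11))*(-136) = (7532/3 + √10347/3) - 22*(-136) = (7532/3 + √10347/3) + 2992 = 16508/3 + √10347/3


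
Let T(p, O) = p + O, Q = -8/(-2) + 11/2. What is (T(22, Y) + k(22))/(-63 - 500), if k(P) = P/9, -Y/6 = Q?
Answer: 293/5067 ≈ 0.057825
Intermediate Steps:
Q = 19/2 (Q = -8*(-½) + 11*(½) = 4 + 11/2 = 19/2 ≈ 9.5000)
Y = -57 (Y = -6*19/2 = -57)
k(P) = P/9 (k(P) = P*(⅑) = P/9)
T(p, O) = O + p
(T(22, Y) + k(22))/(-63 - 500) = ((-57 + 22) + (⅑)*22)/(-63 - 500) = (-35 + 22/9)/(-563) = -293/9*(-1/563) = 293/5067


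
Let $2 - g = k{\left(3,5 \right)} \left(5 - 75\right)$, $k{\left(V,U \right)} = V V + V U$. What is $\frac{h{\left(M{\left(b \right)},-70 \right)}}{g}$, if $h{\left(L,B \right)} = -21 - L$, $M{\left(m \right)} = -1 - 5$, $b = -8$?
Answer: $- \frac{15}{1682} \approx -0.008918$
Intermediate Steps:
$k{\left(V,U \right)} = V^{2} + U V$
$M{\left(m \right)} = -6$ ($M{\left(m \right)} = -1 - 5 = -6$)
$g = 1682$ ($g = 2 - 3 \left(5 + 3\right) \left(5 - 75\right) = 2 - 3 \cdot 8 \left(-70\right) = 2 - 24 \left(-70\right) = 2 - -1680 = 2 + 1680 = 1682$)
$\frac{h{\left(M{\left(b \right)},-70 \right)}}{g} = \frac{-21 - -6}{1682} = \left(-21 + 6\right) \frac{1}{1682} = \left(-15\right) \frac{1}{1682} = - \frac{15}{1682}$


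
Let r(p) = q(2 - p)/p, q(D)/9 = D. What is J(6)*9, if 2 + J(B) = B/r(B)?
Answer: -27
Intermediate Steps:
q(D) = 9*D
r(p) = (18 - 9*p)/p (r(p) = (9*(2 - p))/p = (18 - 9*p)/p)
J(B) = -2 + B/(-9 + 18/B)
J(6)*9 = ((36 - 1*6² - 18*6)/(9*(-2 + 6)))*9 = ((⅑)*(36 - 1*36 - 108)/4)*9 = ((⅑)*(¼)*(36 - 36 - 108))*9 = ((⅑)*(¼)*(-108))*9 = -3*9 = -27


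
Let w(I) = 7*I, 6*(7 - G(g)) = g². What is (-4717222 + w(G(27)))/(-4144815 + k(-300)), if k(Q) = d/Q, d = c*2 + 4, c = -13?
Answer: 707703525/621722239 ≈ 1.1383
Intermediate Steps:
G(g) = 7 - g²/6
d = -22 (d = -13*2 + 4 = -26 + 4 = -22)
k(Q) = -22/Q
(-4717222 + w(G(27)))/(-4144815 + k(-300)) = (-4717222 + 7*(7 - ⅙*27²))/(-4144815 - 22/(-300)) = (-4717222 + 7*(7 - ⅙*729))/(-4144815 - 22*(-1/300)) = (-4717222 + 7*(7 - 243/2))/(-4144815 + 11/150) = (-4717222 + 7*(-229/2))/(-621722239/150) = (-4717222 - 1603/2)*(-150/621722239) = -9436047/2*(-150/621722239) = 707703525/621722239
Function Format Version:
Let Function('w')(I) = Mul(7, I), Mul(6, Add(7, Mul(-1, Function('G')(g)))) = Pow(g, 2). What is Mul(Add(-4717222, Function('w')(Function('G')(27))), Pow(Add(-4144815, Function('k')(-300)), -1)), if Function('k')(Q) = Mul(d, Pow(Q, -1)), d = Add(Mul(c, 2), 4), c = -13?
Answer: Rational(707703525, 621722239) ≈ 1.1383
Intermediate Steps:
Function('G')(g) = Add(7, Mul(Rational(-1, 6), Pow(g, 2)))
d = -22 (d = Add(Mul(-13, 2), 4) = Add(-26, 4) = -22)
Function('k')(Q) = Mul(-22, Pow(Q, -1))
Mul(Add(-4717222, Function('w')(Function('G')(27))), Pow(Add(-4144815, Function('k')(-300)), -1)) = Mul(Add(-4717222, Mul(7, Add(7, Mul(Rational(-1, 6), Pow(27, 2))))), Pow(Add(-4144815, Mul(-22, Pow(-300, -1))), -1)) = Mul(Add(-4717222, Mul(7, Add(7, Mul(Rational(-1, 6), 729)))), Pow(Add(-4144815, Mul(-22, Rational(-1, 300))), -1)) = Mul(Add(-4717222, Mul(7, Add(7, Rational(-243, 2)))), Pow(Add(-4144815, Rational(11, 150)), -1)) = Mul(Add(-4717222, Mul(7, Rational(-229, 2))), Pow(Rational(-621722239, 150), -1)) = Mul(Add(-4717222, Rational(-1603, 2)), Rational(-150, 621722239)) = Mul(Rational(-9436047, 2), Rational(-150, 621722239)) = Rational(707703525, 621722239)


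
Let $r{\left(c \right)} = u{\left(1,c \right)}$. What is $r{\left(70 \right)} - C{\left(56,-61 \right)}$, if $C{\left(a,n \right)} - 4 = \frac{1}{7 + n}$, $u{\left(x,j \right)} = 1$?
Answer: $- \frac{161}{54} \approx -2.9815$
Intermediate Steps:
$r{\left(c \right)} = 1$
$C{\left(a,n \right)} = 4 + \frac{1}{7 + n}$
$r{\left(70 \right)} - C{\left(56,-61 \right)} = 1 - \frac{29 + 4 \left(-61\right)}{7 - 61} = 1 - \frac{29 - 244}{-54} = 1 - \left(- \frac{1}{54}\right) \left(-215\right) = 1 - \frac{215}{54} = - \frac{161}{54}$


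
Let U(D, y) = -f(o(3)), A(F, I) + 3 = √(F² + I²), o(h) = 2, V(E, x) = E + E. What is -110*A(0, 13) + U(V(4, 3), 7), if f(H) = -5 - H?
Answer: -1093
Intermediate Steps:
V(E, x) = 2*E
A(F, I) = -3 + √(F² + I²)
U(D, y) = 7 (U(D, y) = -(-5 - 1*2) = -(-5 - 2) = -1*(-7) = 7)
-110*A(0, 13) + U(V(4, 3), 7) = -110*(-3 + √(0² + 13²)) + 7 = -110*(-3 + √(0 + 169)) + 7 = -110*(-3 + √169) + 7 = -110*(-3 + 13) + 7 = -110*10 + 7 = -1100 + 7 = -1093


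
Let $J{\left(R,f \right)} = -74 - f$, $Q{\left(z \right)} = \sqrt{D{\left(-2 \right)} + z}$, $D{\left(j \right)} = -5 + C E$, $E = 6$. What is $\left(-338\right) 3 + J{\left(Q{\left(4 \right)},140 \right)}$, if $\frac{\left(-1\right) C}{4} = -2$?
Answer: $-1228$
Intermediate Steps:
$C = 8$ ($C = \left(-4\right) \left(-2\right) = 8$)
$D{\left(j \right)} = 43$ ($D{\left(j \right)} = -5 + 8 \cdot 6 = -5 + 48 = 43$)
$Q{\left(z \right)} = \sqrt{43 + z}$
$\left(-338\right) 3 + J{\left(Q{\left(4 \right)},140 \right)} = \left(-338\right) 3 - 214 = -1014 - 214 = -1228$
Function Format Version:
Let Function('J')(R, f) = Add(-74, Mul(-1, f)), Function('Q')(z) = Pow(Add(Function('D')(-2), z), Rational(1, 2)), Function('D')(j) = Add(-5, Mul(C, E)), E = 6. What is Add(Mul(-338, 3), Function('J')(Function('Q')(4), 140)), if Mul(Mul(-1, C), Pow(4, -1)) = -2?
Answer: -1228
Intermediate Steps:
C = 8 (C = Mul(-4, -2) = 8)
Function('D')(j) = 43 (Function('D')(j) = Add(-5, Mul(8, 6)) = Add(-5, 48) = 43)
Function('Q')(z) = Pow(Add(43, z), Rational(1, 2))
Add(Mul(-338, 3), Function('J')(Function('Q')(4), 140)) = Add(Mul(-338, 3), Add(-74, Mul(-1, 140))) = Add(-1014, Add(-74, -140)) = Add(-1014, -214) = -1228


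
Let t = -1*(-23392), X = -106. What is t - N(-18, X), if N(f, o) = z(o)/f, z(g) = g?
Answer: 210475/9 ≈ 23386.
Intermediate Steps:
N(f, o) = o/f
t = 23392
t - N(-18, X) = 23392 - (-106)/(-18) = 23392 - (-106)*(-1)/18 = 23392 - 1*53/9 = 23392 - 53/9 = 210475/9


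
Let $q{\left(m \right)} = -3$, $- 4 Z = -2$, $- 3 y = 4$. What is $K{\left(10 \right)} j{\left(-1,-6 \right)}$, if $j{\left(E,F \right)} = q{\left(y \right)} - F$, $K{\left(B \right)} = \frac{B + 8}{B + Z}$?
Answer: $\frac{36}{7} \approx 5.1429$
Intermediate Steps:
$y = - \frac{4}{3}$ ($y = \left(- \frac{1}{3}\right) 4 = - \frac{4}{3} \approx -1.3333$)
$Z = \frac{1}{2}$ ($Z = \left(- \frac{1}{4}\right) \left(-2\right) = \frac{1}{2} \approx 0.5$)
$K{\left(B \right)} = \frac{8 + B}{\frac{1}{2} + B}$ ($K{\left(B \right)} = \frac{B + 8}{B + \frac{1}{2}} = \frac{8 + B}{\frac{1}{2} + B}$)
$j{\left(E,F \right)} = -3 - F$
$K{\left(10 \right)} j{\left(-1,-6 \right)} = \frac{2 \left(8 + 10\right)}{1 + 2 \cdot 10} \left(-3 - -6\right) = 2 \frac{1}{1 + 20} \cdot 18 \left(-3 + 6\right) = 2 \cdot \frac{1}{21} \cdot 18 \cdot 3 = \frac{12}{7} \cdot 3 = \frac{36}{7}$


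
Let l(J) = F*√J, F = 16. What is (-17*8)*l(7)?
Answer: -2176*√7 ≈ -5757.2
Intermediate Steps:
l(J) = 16*√J
(-17*8)*l(7) = (-17*8)*(16*√7) = -2176*√7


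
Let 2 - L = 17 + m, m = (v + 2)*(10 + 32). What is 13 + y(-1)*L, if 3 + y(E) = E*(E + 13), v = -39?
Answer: -23072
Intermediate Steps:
y(E) = -3 + E*(13 + E) (y(E) = -3 + E*(E + 13) = -3 + E*(13 + E))
m = -1554 (m = (-39 + 2)*(10 + 32) = -37*42 = -1554)
L = 1539 (L = 2 - (17 - 1554) = 2 - 1*(-1537) = 2 + 1537 = 1539)
13 + y(-1)*L = 13 + (-3 + (-1)² + 13*(-1))*1539 = 13 + (-3 + 1 - 13)*1539 = 13 - 15*1539 = 13 - 23085 = -23072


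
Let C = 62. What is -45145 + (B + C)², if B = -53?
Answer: -45064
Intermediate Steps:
-45145 + (B + C)² = -45145 + (-53 + 62)² = -45145 + 9² = -45145 + 81 = -45064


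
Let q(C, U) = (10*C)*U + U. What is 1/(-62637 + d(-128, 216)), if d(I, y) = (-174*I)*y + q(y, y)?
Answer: 1/5214891 ≈ 1.9176e-7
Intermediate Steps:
q(C, U) = U + 10*C*U (q(C, U) = 10*C*U + U = U + 10*C*U)
d(I, y) = y*(1 + 10*y) - 174*I*y (d(I, y) = (-174*I)*y + y*(1 + 10*y) = -174*I*y + y*(1 + 10*y) = y*(1 + 10*y) - 174*I*y)
1/(-62637 + d(-128, 216)) = 1/(-62637 + 216*(1 - 174*(-128) + 10*216)) = 1/(-62637 + 216*(1 + 22272 + 2160)) = 1/(-62637 + 216*24433) = 1/(-62637 + 5277528) = 1/5214891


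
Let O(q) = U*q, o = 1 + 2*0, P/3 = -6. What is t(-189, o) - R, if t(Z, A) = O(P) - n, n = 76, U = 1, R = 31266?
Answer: -31360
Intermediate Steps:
P = -18 (P = 3*(-6) = -18)
o = 1 (o = 1 + 0 = 1)
O(q) = q (O(q) = 1*q = q)
t(Z, A) = -94 (t(Z, A) = -18 - 1*76 = -18 - 76 = -94)
t(-189, o) - R = -94 - 1*31266 = -94 - 31266 = -31360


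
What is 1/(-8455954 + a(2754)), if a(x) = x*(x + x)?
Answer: 1/6713078 ≈ 1.4896e-7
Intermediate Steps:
a(x) = 2*x² (a(x) = x*(2*x) = 2*x²)
1/(-8455954 + a(2754)) = 1/(-8455954 + 2*2754²) = 1/(-8455954 + 2*7584516) = 1/(-8455954 + 15169032) = 1/6713078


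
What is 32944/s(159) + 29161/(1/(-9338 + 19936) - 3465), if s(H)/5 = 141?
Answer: 991892805146/25889058645 ≈ 38.313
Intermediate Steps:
s(H) = 705 (s(H) = 5*141 = 705)
32944/s(159) + 29161/(1/(-9338 + 19936) - 3465) = 32944/705 + 29161/(1/(-9338 + 19936) - 3465) = 32944*(1/705) + 29161/(1/10598 - 3465) = 32944/705 + 29161/(1/10598 - 3465) = 32944/705 + 29161/(-36722069/10598) = 32944/705 + 29161*(-10598/36722069) = 32944/705 - 309048278/36722069 = 991892805146/25889058645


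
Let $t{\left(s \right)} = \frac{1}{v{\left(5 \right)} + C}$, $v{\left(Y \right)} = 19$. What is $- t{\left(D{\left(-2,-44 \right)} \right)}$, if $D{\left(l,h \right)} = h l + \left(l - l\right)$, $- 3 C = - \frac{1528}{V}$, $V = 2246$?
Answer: $- \frac{3369}{64775} \approx -0.052011$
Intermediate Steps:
$C = \frac{764}{3369}$ ($C = - \frac{\left(-1528\right) \frac{1}{2246}}{3} = \left(- \frac{1}{3}\right) \left(- \frac{764}{1123}\right) = \frac{764}{3369} \approx 0.22677$)
$D{\left(l,h \right)} = h l$ ($D{\left(l,h \right)} = h l + 0 = h l$)
$t{\left(s \right)} = \frac{3369}{64775}$ ($t{\left(s \right)} = \frac{1}{19 + \frac{764}{3369}} = \frac{1}{\frac{64775}{3369}} = \frac{3369}{64775}$)
$- t{\left(D{\left(-2,-44 \right)} \right)} = \left(-1\right) \frac{3369}{64775} = - \frac{3369}{64775}$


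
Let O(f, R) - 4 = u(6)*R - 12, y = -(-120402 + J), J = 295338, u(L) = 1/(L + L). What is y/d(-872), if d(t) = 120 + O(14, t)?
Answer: -262404/59 ≈ -4447.5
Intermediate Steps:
u(L) = 1/(2*L)
y = -174936 (y = -(-120402 + 295338) = -1*174936 = -174936)
O(f, R) = -8 + R/12 (O(f, R) = 4 + (((1/2)/6)*R - 12) = 4 + (((1/2)*(1/6))*R - 12) = 4 + (R/12 - 12) = 4 + (-12 + R/12) = -8 + R/12)
d(t) = 112 + t/12 (d(t) = 120 + (-8 + t/12) = 112 + t/12)
y/d(-872) = -174936/(112 + (1/12)*(-872)) = -174936/(112 - 218/3) = -174936/118/3 = -174936*3/118 = -262404/59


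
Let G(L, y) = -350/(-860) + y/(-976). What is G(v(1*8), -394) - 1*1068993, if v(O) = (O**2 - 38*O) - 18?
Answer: -22431732101/20984 ≈ -1.0690e+6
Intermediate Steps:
v(O) = -18 + O**2 - 38*O
G(L, y) = 35/86 - y/976 (G(L, y) = -350*(-1/860) + y*(-1/976) = 35/86 - y/976)
G(v(1*8), -394) - 1*1068993 = (35/86 - 1/976*(-394)) - 1*1068993 = (35/86 + 197/488) - 1068993 = 17011/20984 - 1068993 = -22431732101/20984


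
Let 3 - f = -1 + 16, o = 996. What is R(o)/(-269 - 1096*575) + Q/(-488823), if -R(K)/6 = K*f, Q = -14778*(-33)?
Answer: -114172604694/102729249329 ≈ -1.1114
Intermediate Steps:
Q = 487674
f = -12 (f = 3 - (-1 + 16) = 3 - 1*15 = 3 - 15 = -12)
R(K) = 72*K (R(K) = -6*K*(-12) = -(-72)*K = 72*K)
R(o)/(-269 - 1096*575) + Q/(-488823) = (72*996)/(-269 - 1096*575) + 487674/(-488823) = 71712/(-269 - 630200) + 487674*(-1/488823) = 71712/(-630469) - 162558/162941 = 71712*(-1/630469) - 162558/162941 = -71712/630469 - 162558/162941 = -114172604694/102729249329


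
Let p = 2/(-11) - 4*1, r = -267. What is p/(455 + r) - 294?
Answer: -304019/1034 ≈ -294.02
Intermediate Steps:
p = -46/11 (p = 2*(-1/11) - 4 = -2/11 - 4 = -46/11 ≈ -4.1818)
p/(455 + r) - 294 = -46/(11*(455 - 267)) - 294 = -46/11/188 - 294 = -46/11*1/188 - 294 = -23/1034 - 294 = -304019/1034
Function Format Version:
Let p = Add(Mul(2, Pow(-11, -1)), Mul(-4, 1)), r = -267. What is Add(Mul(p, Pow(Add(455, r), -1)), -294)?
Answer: Rational(-304019, 1034) ≈ -294.02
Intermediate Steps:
p = Rational(-46, 11) (p = Add(Mul(2, Rational(-1, 11)), -4) = Add(Rational(-2, 11), -4) = Rational(-46, 11) ≈ -4.1818)
Add(Mul(p, Pow(Add(455, r), -1)), -294) = Add(Mul(Rational(-46, 11), Pow(Add(455, -267), -1)), -294) = Add(Mul(Rational(-46, 11), Pow(188, -1)), -294) = Add(Mul(Rational(-46, 11), Rational(1, 188)), -294) = Add(Rational(-23, 1034), -294) = Rational(-304019, 1034)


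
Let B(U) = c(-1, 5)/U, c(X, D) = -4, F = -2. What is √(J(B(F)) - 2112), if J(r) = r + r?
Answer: 2*I*√527 ≈ 45.913*I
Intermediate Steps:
B(U) = -4/U
J(r) = 2*r
√(J(B(F)) - 2112) = √(2*(-4/(-2)) - 2112) = √(2*(-4*(-½)) - 2112) = √(2*2 - 2112) = √(4 - 2112) = √(-2108) = 2*I*√527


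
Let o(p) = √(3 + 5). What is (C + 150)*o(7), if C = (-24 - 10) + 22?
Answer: 276*√2 ≈ 390.32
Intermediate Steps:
o(p) = 2*√2 (o(p) = √8 = 2*√2)
C = -12 (C = -34 + 22 = -12)
(C + 150)*o(7) = (-12 + 150)*(2*√2) = 138*(2*√2) = 276*√2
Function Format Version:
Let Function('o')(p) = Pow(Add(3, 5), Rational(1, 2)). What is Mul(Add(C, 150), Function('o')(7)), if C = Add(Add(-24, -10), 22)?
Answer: Mul(276, Pow(2, Rational(1, 2))) ≈ 390.32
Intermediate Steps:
Function('o')(p) = Mul(2, Pow(2, Rational(1, 2))) (Function('o')(p) = Pow(8, Rational(1, 2)) = Mul(2, Pow(2, Rational(1, 2))))
C = -12 (C = Add(-34, 22) = -12)
Mul(Add(C, 150), Function('o')(7)) = Mul(Add(-12, 150), Mul(2, Pow(2, Rational(1, 2)))) = Mul(138, Mul(2, Pow(2, Rational(1, 2)))) = Mul(276, Pow(2, Rational(1, 2)))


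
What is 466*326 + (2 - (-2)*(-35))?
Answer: 151848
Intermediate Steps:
466*326 + (2 - (-2)*(-35)) = 151916 + (2 - 1*70) = 151916 + (2 - 70) = 151916 - 68 = 151848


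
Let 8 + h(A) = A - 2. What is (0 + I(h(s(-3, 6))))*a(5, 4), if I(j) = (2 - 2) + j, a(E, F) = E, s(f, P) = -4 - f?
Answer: -55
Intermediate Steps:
h(A) = -10 + A (h(A) = -8 + (A - 2) = -8 + (-2 + A) = -10 + A)
I(j) = j (I(j) = 0 + j = j)
(0 + I(h(s(-3, 6))))*a(5, 4) = (0 + (-10 + (-4 - 1*(-3))))*5 = (0 + (-10 + (-4 + 3)))*5 = (0 + (-10 - 1))*5 = (0 - 11)*5 = -11*5 = -55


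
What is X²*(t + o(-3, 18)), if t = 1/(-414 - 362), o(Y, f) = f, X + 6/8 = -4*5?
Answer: 96218663/12416 ≈ 7749.6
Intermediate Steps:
X = -83/4 (X = -¾ - 4*5 = -¾ - 20 = -83/4 ≈ -20.750)
t = -1/776 (t = 1/(-776) = -1/776 ≈ -0.0012887)
X²*(t + o(-3, 18)) = (-83/4)²*(-1/776 + 18) = (6889/16)*(13967/776) = 96218663/12416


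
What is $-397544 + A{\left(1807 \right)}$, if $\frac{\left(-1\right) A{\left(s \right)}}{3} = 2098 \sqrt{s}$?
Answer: $-397544 - 6294 \sqrt{1807} \approx -6.6509 \cdot 10^{5}$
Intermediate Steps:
$A{\left(s \right)} = - 6294 \sqrt{s}$ ($A{\left(s \right)} = - 3 \cdot 2098 \sqrt{s} = - 6294 \sqrt{s}$)
$-397544 + A{\left(1807 \right)} = -397544 - 6294 \sqrt{1807}$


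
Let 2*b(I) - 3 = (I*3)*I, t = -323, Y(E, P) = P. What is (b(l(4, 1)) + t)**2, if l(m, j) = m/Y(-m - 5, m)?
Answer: 102400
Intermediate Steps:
l(m, j) = 1 (l(m, j) = m/m = 1)
b(I) = 3/2 + 3*I**2/2 (b(I) = 3/2 + ((I*3)*I)/2 = 3/2 + ((3*I)*I)/2 = 3/2 + (3*I**2)/2 = 3/2 + 3*I**2/2)
(b(l(4, 1)) + t)**2 = ((3/2 + (3/2)*1**2) - 323)**2 = ((3/2 + (3/2)*1) - 323)**2 = ((3/2 + 3/2) - 323)**2 = (3 - 323)**2 = (-320)**2 = 102400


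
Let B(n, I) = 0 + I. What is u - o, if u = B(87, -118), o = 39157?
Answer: -39275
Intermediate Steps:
B(n, I) = I
u = -118
u - o = -118 - 1*39157 = -118 - 39157 = -39275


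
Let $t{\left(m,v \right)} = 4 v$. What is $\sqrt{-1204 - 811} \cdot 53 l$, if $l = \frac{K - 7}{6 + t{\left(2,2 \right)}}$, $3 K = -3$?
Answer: $- \frac{212 i \sqrt{2015}}{7} \approx - 1359.5 i$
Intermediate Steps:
$K = -1$ ($K = \frac{1}{3} \left(-3\right) = -1$)
$l = - \frac{4}{7}$ ($l = \frac{-1 - 7}{6 + 4 \cdot 2} = - \frac{8}{6 + 8} = - \frac{8}{14} = \left(-8\right) \frac{1}{14} = - \frac{4}{7} \approx -0.57143$)
$\sqrt{-1204 - 811} \cdot 53 l = \sqrt{-1204 - 811} \cdot 53 \left(- \frac{4}{7}\right) = \sqrt{-2015} \left(- \frac{212}{7}\right) = i \sqrt{2015} \left(- \frac{212}{7}\right) = - \frac{212 i \sqrt{2015}}{7}$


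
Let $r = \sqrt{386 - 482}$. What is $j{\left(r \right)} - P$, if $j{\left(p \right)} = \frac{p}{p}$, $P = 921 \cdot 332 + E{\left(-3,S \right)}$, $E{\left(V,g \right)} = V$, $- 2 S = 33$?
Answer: $-305768$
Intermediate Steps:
$S = - \frac{33}{2}$ ($S = \left(- \frac{1}{2}\right) 33 = - \frac{33}{2} \approx -16.5$)
$r = 4 i \sqrt{6}$ ($r = \sqrt{-96} = 4 i \sqrt{6} \approx 9.798 i$)
$P = 305769$ ($P = 921 \cdot 332 - 3 = 305772 - 3 = 305769$)
$j{\left(p \right)} = 1$
$j{\left(r \right)} - P = 1 - 305769 = -305768$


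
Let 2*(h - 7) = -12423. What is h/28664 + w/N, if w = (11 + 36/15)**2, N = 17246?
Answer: -2546397479/12358483600 ≈ -0.20604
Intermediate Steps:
h = -12409/2 (h = 7 + (1/2)*(-12423) = 7 - 12423/2 = -12409/2 ≈ -6204.5)
w = 4489/25 (w = (11 + 36*(1/15))**2 = (11 + 12/5)**2 = (67/5)**2 = 4489/25 ≈ 179.56)
h/28664 + w/N = -12409/2/28664 + (4489/25)/17246 = -12409/2*1/28664 + (4489/25)*(1/17246) = -12409/57328 + 4489/431150 = -2546397479/12358483600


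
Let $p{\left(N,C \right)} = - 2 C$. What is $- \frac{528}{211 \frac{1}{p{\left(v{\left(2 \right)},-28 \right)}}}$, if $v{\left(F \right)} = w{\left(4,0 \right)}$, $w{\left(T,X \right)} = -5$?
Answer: $- \frac{29568}{211} \approx -140.13$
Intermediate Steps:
$v{\left(F \right)} = -5$
$- \frac{528}{211 \frac{1}{p{\left(v{\left(2 \right)},-28 \right)}}} = - \frac{528}{211 \frac{1}{\left(-2\right) \left(-28\right)}} = - \frac{528}{211 \cdot \frac{1}{56}} = - \frac{528}{\frac{211}{56}} = \left(-528\right) \frac{56}{211} = - \frac{29568}{211}$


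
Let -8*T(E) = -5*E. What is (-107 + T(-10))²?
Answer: 205209/16 ≈ 12826.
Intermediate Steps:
T(E) = 5*E/8 (T(E) = -(-5)*E/8 = 5*E/8)
(-107 + T(-10))² = (-107 + (5/8)*(-10))² = (-107 - 25/4)² = (-453/4)² = 205209/16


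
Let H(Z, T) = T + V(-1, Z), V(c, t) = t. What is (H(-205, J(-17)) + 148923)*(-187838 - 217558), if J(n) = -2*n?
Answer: -60303465792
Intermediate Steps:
H(Z, T) = T + Z
(H(-205, J(-17)) + 148923)*(-187838 - 217558) = ((-2*(-17) - 205) + 148923)*(-187838 - 217558) = ((34 - 205) + 148923)*(-405396) = (-171 + 148923)*(-405396) = 148752*(-405396) = -60303465792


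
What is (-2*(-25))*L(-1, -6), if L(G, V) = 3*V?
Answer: -900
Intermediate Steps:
(-2*(-25))*L(-1, -6) = (-2*(-25))*(3*(-6)) = 50*(-18) = -900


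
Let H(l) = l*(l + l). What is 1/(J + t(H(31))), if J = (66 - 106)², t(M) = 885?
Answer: 1/2485 ≈ 0.00040241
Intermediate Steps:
H(l) = 2*l² (H(l) = l*(2*l) = 2*l²)
J = 1600 (J = (-40)² = 1600)
1/(J + t(H(31))) = 1/(1600 + 885) = 1/2485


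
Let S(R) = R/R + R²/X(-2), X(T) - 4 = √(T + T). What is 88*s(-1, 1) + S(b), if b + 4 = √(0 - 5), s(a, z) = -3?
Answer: -263 + (4 - I*√5)²*(2 - I)/10 ≈ -262.59 - 4.6777*I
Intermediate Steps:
X(T) = 4 + √2*√T (X(T) = 4 + √(T + T) = 4 + √(2*T) = 4 + √2*√T)
b = -4 + I*√5 (b = -4 + √(0 - 5) = -4 + √(-5) = -4 + I*√5 ≈ -4.0 + 2.2361*I)
S(R) = 1 + R²*(4 - 2*I)/20 (S(R) = R/R + R²/(4 + √2*√(-2)) = 1 + R²/(4 + √2*(I*√2)) = 1 + R²/(4 + 2*I) = 1 + R²*((4 - 2*I)/20) = 1 + R²*(4 - 2*I)/20)
88*s(-1, 1) + S(b) = 88*(-3) + (1 + (-4 + I*√5)²*(2 - I)/10) = -264 + (1 + (-4 + I*√5)²*(2 - I)/10) = -263 + (-4 + I*√5)²*(2 - I)/10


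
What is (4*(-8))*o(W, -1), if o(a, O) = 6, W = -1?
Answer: -192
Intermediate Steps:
(4*(-8))*o(W, -1) = (4*(-8))*6 = -32*6 = -192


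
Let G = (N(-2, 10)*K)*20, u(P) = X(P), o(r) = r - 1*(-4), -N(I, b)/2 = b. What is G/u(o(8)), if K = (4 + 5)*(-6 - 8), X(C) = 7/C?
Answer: 86400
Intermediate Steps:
N(I, b) = -2*b
o(r) = 4 + r (o(r) = r + 4 = 4 + r)
u(P) = 7/P
K = -126 (K = 9*(-14) = -126)
G = 50400 (G = (-2*10*(-126))*20 = -20*(-126)*20 = 2520*20 = 50400)
G/u(o(8)) = 50400/((7/(4 + 8))) = 50400/((7/12)) = 50400/((7*(1/12))) = 50400/(7/12) = 50400*(12/7) = 86400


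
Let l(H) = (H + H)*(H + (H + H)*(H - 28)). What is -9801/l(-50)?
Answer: 9801/775000 ≈ 0.012646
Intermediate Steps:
l(H) = 2*H*(H + 2*H*(-28 + H)) (l(H) = (2*H)*(H + (2*H)*(-28 + H)) = (2*H)*(H + 2*H*(-28 + H)) = 2*H*(H + 2*H*(-28 + H)))
-9801/l(-50) = -9801*1/(2500*(-110 + 4*(-50))) = -9801*1/(2500*(-110 - 200)) = -9801/(2500*(-310)) = -9801/(-775000) = -9801*(-1/775000) = 9801/775000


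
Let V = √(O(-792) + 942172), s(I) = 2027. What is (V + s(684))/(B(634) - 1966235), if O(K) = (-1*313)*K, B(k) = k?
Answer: -2027/1965601 - 2*√297517/1965601 ≈ -0.0015862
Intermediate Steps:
O(K) = -313*K
V = 2*√297517 (V = √(-313*(-792) + 942172) = √(247896 + 942172) = √1190068 = 2*√297517 ≈ 1090.9)
(V + s(684))/(B(634) - 1966235) = (2*√297517 + 2027)/(634 - 1966235) = (2027 + 2*√297517)/(-1965601) = (2027 + 2*√297517)*(-1/1965601) = -2027/1965601 - 2*√297517/1965601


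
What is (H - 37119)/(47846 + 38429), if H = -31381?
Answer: -2740/3451 ≈ -0.79397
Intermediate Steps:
(H - 37119)/(47846 + 38429) = (-31381 - 37119)/(47846 + 38429) = -68500/86275 = -68500*1/86275 = -2740/3451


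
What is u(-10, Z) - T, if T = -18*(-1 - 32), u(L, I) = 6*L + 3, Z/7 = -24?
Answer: -651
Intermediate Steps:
Z = -168 (Z = 7*(-24) = -168)
u(L, I) = 3 + 6*L
T = 594 (T = -18*(-33) = 594)
u(-10, Z) - T = (3 + 6*(-10)) - 1*594 = (3 - 60) - 594 = -57 - 594 = -651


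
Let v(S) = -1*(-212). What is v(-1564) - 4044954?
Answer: -4044742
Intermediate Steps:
v(S) = 212
v(-1564) - 4044954 = 212 - 4044954 = -4044742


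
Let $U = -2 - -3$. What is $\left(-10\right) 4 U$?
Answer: $-40$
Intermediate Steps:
$U = 1$ ($U = -2 + 3 = 1$)
$\left(-10\right) 4 U = \left(-10\right) 4 \cdot 1 = \left(-40\right) 1 = -40$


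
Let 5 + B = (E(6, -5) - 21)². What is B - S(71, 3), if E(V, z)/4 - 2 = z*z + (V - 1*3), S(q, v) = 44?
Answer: 9752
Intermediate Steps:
E(V, z) = -4 + 4*V + 4*z² (E(V, z) = 8 + 4*(z*z + (V - 1*3)) = 8 + 4*(z² + (V - 3)) = 8 + 4*(z² + (-3 + V)) = 8 + 4*(-3 + V + z²) = 8 + (-12 + 4*V + 4*z²) = -4 + 4*V + 4*z²)
B = 9796 (B = -5 + ((-4 + 4*6 + 4*(-5)²) - 21)² = -5 + ((-4 + 24 + 4*25) - 21)² = -5 + ((-4 + 24 + 100) - 21)² = -5 + (120 - 21)² = -5 + 99² = -5 + 9801 = 9796)
B - S(71, 3) = 9796 - 1*44 = 9796 - 44 = 9752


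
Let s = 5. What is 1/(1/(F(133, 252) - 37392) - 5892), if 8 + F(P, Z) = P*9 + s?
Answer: -36198/213278617 ≈ -0.00016972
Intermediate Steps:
F(P, Z) = -3 + 9*P (F(P, Z) = -8 + (P*9 + 5) = -8 + (9*P + 5) = -8 + (5 + 9*P) = -3 + 9*P)
1/(1/(F(133, 252) - 37392) - 5892) = 1/(1/((-3 + 9*133) - 37392) - 5892) = 1/(1/((-3 + 1197) - 37392) - 5892) = 1/(1/(1194 - 37392) - 5892) = 1/(1/(-36198) - 5892) = 1/(-1/36198 - 5892) = 1/(-213278617/36198) = -36198/213278617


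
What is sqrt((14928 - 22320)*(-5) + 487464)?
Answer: 2*sqrt(131106) ≈ 724.17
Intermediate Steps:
sqrt((14928 - 22320)*(-5) + 487464) = sqrt(-7392*(-5) + 487464) = sqrt(36960 + 487464) = sqrt(524424) = 2*sqrt(131106)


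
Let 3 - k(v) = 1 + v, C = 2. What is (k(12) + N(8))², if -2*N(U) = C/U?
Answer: 6561/64 ≈ 102.52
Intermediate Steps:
N(U) = -1/U
k(v) = 2 - v (k(v) = 3 - (1 + v) = 3 + (-1 - v) = 2 - v)
(k(12) + N(8))² = ((2 - 1*12) - 1/8)² = ((2 - 12) - 1*⅛)² = (-10 - ⅛)² = (-81/8)² = 6561/64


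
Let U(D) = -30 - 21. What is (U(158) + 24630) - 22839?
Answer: 1740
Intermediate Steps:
U(D) = -51
(U(158) + 24630) - 22839 = (-51 + 24630) - 22839 = 24579 - 22839 = 1740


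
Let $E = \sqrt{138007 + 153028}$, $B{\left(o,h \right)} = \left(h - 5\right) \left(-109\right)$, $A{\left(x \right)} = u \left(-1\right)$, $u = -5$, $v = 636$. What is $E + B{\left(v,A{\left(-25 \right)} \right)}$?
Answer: $\sqrt{291035} \approx 539.48$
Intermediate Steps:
$A{\left(x \right)} = 5$ ($A{\left(x \right)} = \left(-5\right) \left(-1\right) = 5$)
$B{\left(o,h \right)} = 545 - 109 h$ ($B{\left(o,h \right)} = \left(-5 + h\right) \left(-109\right) = 545 - 109 h$)
$E = \sqrt{291035} \approx 539.48$
$E + B{\left(v,A{\left(-25 \right)} \right)} = \sqrt{291035} + \left(545 - 545\right) = \sqrt{291035} + 0 = \sqrt{291035}$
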